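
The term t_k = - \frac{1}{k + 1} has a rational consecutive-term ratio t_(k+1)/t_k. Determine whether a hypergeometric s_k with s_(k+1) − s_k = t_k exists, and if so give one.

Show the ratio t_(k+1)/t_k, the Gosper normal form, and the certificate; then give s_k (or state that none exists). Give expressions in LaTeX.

not Gosper-summable; s_k does not exist

r(k) = (k + 1)/(k + 2) after simplifying.
Normal form (A,B,C) = (k + 1, k + 2, 1).
f must satisfy (k + 1)·f(k+1) − (k + 1)·f(k) = 1.
d = 0 from the (1,1,0) case.
Write f(k) = c0. Then LHS − RHS = -1, requiring -1 = 0: contradictory. No certificate.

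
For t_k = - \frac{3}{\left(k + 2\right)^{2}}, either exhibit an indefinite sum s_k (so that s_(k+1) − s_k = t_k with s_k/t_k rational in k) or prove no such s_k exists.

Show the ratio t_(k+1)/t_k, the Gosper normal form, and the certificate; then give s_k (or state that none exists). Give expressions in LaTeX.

Compute t_(k+1)/t_k: get (k + 2)**2/(k + 3)**2.
A = k**2 + 4*k + 4, B = k**2 + 6*k + 9, C = 1.
Solve (k**2 + 4*k + 4)·f(k+1) − (k**2 + 4*k + 4)·f(k) = 1.
Bound: deg f ≤ 0.
Generic f = c0 gives residual -1; -1 = 0 cannot hold, so t_k is not Gosper-summable.

none (Gosper's algorithm certifies no s_k)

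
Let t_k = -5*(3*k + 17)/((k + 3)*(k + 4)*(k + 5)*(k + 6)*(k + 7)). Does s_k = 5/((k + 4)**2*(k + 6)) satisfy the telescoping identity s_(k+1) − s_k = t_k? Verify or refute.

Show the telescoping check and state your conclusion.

Invalid: residual 5*(4*k**2 + 41*k + 103)/(k**7 + 34*k**6 + 490*k**5 + 3880*k**4 + 18229*k**3 + 50806*k**2 + 77760*k + 50400) ≠ 0.

s_(k+1) = 5/((k + 5)**2*(k + 7))
s_(k+1) − s_k = 5/((k + 5)**2*(k + 7)) - 5/((k + 4)**2*(k + 6))
(s_(k+1) − s_k) − t_k = 5*(4*k**2 + 41*k + 103)/(k**7 + 34*k**6 + 490*k**5 + 3880*k**4 + 18229*k**3 + 50806*k**2 + 77760*k + 50400)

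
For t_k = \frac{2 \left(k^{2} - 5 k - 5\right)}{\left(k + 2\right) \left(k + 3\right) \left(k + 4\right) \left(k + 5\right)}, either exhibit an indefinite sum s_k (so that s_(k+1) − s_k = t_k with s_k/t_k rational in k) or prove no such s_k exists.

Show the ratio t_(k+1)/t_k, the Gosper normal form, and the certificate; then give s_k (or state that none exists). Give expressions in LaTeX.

s_k = \frac{k \left(- k^{2} - 33 k - 26\right)}{12 \left(k + 2\right) \left(k + 3\right) \left(k + 4\right)}

The ratio is (k**3 - k**2 - 15*k - 18)/(k**3 + k**2 - 35*k - 30).
So A=k + 2 and B=k + 6, with C=k**2 - 5*k - 5.
Need (k + 2)·f(k+1) − (k + 5)·f(k) = k**2 - 5*k - 5.
Degrees (1,1,2) ⇒ d ≤ 3.
Coefficient equations give f(k) = -k*(k**2 + 33*k + 26)/24.
So s_k = (B(k−1)f/C)·t_k = (-k*(k + 5)*(k**2 + 33*k + 26)/(24*(k**2 - 5*k - 5)))·t_k = k*(-k**2 - 33*k - 26)/(12*(k + 2)*(k + 3)*(k + 4)).
s_(k+1) − s_k = 2*(k**2 - 5*k - 5)/(k**4 + 14*k**3 + 71*k**2 + 154*k + 120) = t_k.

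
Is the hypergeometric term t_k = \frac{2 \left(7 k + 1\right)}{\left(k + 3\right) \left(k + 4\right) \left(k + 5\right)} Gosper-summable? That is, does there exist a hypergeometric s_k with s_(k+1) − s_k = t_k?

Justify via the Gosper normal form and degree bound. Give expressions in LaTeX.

Yes. s_k = \frac{k \left(11 k - 7\right)}{6 \left(k + 3\right) \left(k + 4\right)}.

Ratio r(k) = (k + 3)*(7*k + 8)/((k + 6)*(7*k + 1)).
Take A(k)=k + 3, B(k)=k + 6, C(k)=k + 1/7.
Key eq: (k + 3)·f(k+1) = (k + 5)·f(k) + (k + 1/7).
Bound: deg f ≤ 2.
Match coefficients ⇒ f(k) = k*(11*k - 7)/84.
Certificate R = B(k−1)f/C = k*(k + 5)*(11*k - 7)/(12*(7*k + 1)) gives s_k = k*(11*k - 7)/(6*(k + 3)*(k + 4)).
Verify: 2*(7*k + 1)/(k**3 + 12*k**2 + 47*k + 60) matches t_k.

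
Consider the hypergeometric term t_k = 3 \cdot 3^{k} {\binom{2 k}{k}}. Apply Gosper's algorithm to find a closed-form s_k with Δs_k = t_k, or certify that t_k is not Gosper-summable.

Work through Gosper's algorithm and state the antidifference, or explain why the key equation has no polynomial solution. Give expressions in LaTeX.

The ratio is 6*(2*k + 1)/(k + 1).
Normal form (A,B,C) = (12*k + 6, k + 1, 1).
Key eq: (12*k + 6)·f(k+1) = (k)·f(k) + (1).
d = -1 from the (1,1,0) case.
Negative degree bound (-1): no f exists, t_k not Gosper-summable.

not Gosper-summable; s_k does not exist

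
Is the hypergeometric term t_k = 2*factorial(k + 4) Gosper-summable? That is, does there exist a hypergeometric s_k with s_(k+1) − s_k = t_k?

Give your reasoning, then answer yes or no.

No — key equation has no polynomial f.

Compute t_(k+1)/t_k: get k + 5.
Factor: A=k + 5; B=1; C=1.
Key eq: (k + 5)·f(k+1) = (1)·f(k) + (1).
deg f ≤ -1 (via 1,0,0).
Bound -1 < 0, so the key equation has no polynomial solution.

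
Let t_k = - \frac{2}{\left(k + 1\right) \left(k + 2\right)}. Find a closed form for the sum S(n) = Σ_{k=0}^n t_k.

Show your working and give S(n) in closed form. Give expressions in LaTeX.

The ratio is (k + 1)/(k + 3).
Take A(k)=k + 1, B(k)=k + 3, C(k)=1.
f must satisfy (k + 1)·f(k+1) − (k + 2)·f(k) = 1.
deg f ≤ 1 (via 1,1,0).
Match coefficients ⇒ f(k) = k.
Certificate R = B(k−1)f/C = k*(k + 2) gives s_k = -2*k/(k + 1).
Verify: -2/(k**2 + 3*k + 2) matches t_k.
s_(n+1) = 2*(-n - 1)/(n + 2) and s_(0) = 0, so S(n) = 2*(-n - 1)/(n + 2).

S(n) = \frac{2 \left(- n - 1\right)}{n + 2}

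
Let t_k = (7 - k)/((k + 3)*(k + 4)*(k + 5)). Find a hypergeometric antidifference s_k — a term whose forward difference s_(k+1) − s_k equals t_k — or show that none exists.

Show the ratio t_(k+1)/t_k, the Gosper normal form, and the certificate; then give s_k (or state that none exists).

s_k = k*(k + 13)/(6*(k + 3)*(k + 4))

t_(k+1)/t_k = (k - 6)*(k + 3)/((k - 7)*(k + 6)).
Normal form (A,B,C) = (k + 3, k + 6, k - 7).
f must satisfy (k + 3)·f(k+1) − (k + 5)·f(k) = k - 7.
Degrees (1,1,1) ⇒ d ≤ 2.
Solve for f: f(k) = -k*(k + 13)/6 (degree 2 ≤ 2).
So s_k = (B(k−1)f/C)·t_k = (-k*(k + 5)*(k + 13)/(6*(k - 7)))·t_k = k*(k + 13)/(6*(k + 3)*(k + 4)).
Check: Δs_k = (7 - k)/(k**3 + 12*k**2 + 47*k + 60). ✓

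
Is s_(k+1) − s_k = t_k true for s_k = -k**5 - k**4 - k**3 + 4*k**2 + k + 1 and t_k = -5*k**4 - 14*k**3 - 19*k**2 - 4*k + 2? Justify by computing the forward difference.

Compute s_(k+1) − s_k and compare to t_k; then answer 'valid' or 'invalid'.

s_(k+1) = -k**5 - 6*k**4 - 15*k**3 - 15*k**2 - 3*k + 3
s_(k+1) − s_k = -5*k**4 - 14*k**3 - 19*k**2 - 4*k + 2
(s_(k+1) − s_k) − t_k = 0

Valid — Δs_k = t_k.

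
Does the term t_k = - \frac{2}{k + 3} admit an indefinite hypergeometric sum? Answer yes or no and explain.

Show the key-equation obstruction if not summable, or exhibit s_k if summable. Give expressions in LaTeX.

The ratio is (k + 3)/(k + 4).
Take A(k)=k + 3, B(k)=k + 4, C(k)=1.
Need (k + 3)·f(k+1) − (k + 3)·f(k) = 1.
deg f ≤ 0 (via 1,1,0).
Write f(k) = c0. Then LHS − RHS = -1, requiring -1 = 0: contradictory. No certificate.

No. Not Gosper-summable.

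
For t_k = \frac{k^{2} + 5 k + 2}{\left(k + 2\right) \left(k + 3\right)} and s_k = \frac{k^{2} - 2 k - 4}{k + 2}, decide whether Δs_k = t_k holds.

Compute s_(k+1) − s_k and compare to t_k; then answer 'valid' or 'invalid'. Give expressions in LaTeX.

s_(k+1) = (k**2 - 5)/(k + 3)
s_(k+1) − s_k = (k**2 + 5*k + 2)/(k**2 + 5*k + 6)
(s_(k+1) − s_k) − t_k = 0

valid; difference matches t_k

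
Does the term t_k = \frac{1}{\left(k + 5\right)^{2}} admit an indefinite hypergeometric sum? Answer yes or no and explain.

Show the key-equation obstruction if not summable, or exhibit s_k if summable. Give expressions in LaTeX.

No — key equation has no polynomial f.

r(k) = (k + 5)**2/(k + 6)**2 after simplifying.
Gosper form: A/B · C(k+1)/C(k) with A=k**2 + 10*k + 25, B=k**2 + 12*k + 36, C=1.
Need (k**2 + 10*k + 25)·f(k+1) − (k**2 + 10*k + 25)·f(k) = 1.
Degrees (2,2,0) ⇒ d ≤ 0.
Write f(k) = c0. Then LHS − RHS = -1, requiring -1 = 0: contradictory. No certificate.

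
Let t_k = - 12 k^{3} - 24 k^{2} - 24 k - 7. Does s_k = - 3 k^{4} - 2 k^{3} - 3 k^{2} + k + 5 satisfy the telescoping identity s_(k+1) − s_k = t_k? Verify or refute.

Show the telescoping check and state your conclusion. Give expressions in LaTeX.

s_(k+1) = -3*k**4 - 14*k**3 - 27*k**2 - 23*k - 2
s_(k+1) − s_k = -12*k**3 - 24*k**2 - 24*k - 7
(s_(k+1) − s_k) − t_k = 0

Valid — Δs_k = t_k.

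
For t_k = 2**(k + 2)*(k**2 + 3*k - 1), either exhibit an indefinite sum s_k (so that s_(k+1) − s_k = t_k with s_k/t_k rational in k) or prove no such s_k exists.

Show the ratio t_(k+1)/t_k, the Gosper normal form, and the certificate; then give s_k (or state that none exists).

Ratio r(k) = 2*(k**2 + 5*k + 3)/(k**2 + 3*k - 1).
Gosper form: A/B · C(k+1)/C(k) with A=2, B=1, C=k**2 + 3*k - 1.
f must satisfy (2)·f(k+1) − (1)·f(k) = k**2 + 3*k - 1.
d = 2 from the (0,0,2) case.
A polynomial solution: f(k) = k**2 - k - 1.
Certificate R = B(k−1)f/C = (k**2 - k - 1)/(k**2 + 3*k - 1) gives s_k = 2**(k + 2)*(k**2 - k - 1).
Check: Δs_k = 2**(k + 2)*(k**2 + 3*k - 1). ✓

s_k = 2**(k + 2)*(k**2 - k - 1)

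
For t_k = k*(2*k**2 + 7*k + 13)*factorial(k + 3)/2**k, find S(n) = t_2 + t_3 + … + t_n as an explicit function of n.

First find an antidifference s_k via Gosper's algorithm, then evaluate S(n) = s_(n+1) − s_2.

Ratio r(k) = (k + 1)*(k + 4)*(7*k + 2*(k + 1)**2 + 20)/(2*k*(2*k**2 + 7*k + 13)).
Gosper form: A/B · C(k+1)/C(k) with A=k/2 + 2, B=1, C=k**3 + 7*k**2/2 + 13*k/2.
Need (k/2 + 2)·f(k+1) − (1)·f(k) = k**3 + 7*k**2/2 + 13*k/2.
d = 2 from the (1,0,3) case.
Match coefficients ⇒ f(k) = 2*k**2 - k - 2.
Get s_k = R·t_k = 2**(1 - k)*(2*k**2 - k - 2)*factorial(k + 3) with R(k) = B(k−1)f(k)/C(k) = 2*(2*k**2 - k - 2)/(k*(2*k**2 + 7*k + 13)).
Check: Δs_k = k*(2*k**2 + 7*k + 13)*factorial(k + 3)/2**k. ✓
Evaluate: s_(n+1) = (2*n**2 + 3*n - 1)*factorial(n + 4)/2**n; subtract s_(2) = 240 ⇒ S(n) = -240 + 2*n**2*factorial(n + 4)/2**n + 3*n*factorial(n + 4)/2**n - factorial(n + 4)/2**n.

S(n) = -240 + 2*n**2*factorial(n + 4)/2**n + 3*n*factorial(n + 4)/2**n - factorial(n + 4)/2**n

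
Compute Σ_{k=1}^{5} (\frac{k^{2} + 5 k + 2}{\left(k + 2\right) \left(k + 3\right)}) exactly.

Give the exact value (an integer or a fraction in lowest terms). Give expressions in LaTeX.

Compute t_(k+1)/t_k: get (k + 2)*(5*k + (k + 1)**2 + 7)/((k + 4)*(k**2 + 5*k + 2)).
Normal form (A,B,C) = (k + 2, k + 4, k**2 + 5*k + 2).
Need (k + 2)·f(k+1) − (k + 3)·f(k) = k**2 + 5*k + 2.
From deg A=1, deg B=1, deg C=2: d=2.
Solve for f: f(k) = k**2 (degree 2 ≤ 2).
Then R = B(k−1)f/C = k**2*(k + 3)/(k**2 + 5*k + 2), so s_k = R(k)·t_k = k**2/(k + 2).
Δs = (k**2 + 5*k + 2)/(k**2 + 5*k + 6), as required.
Σ_(k=1)^(5) t_k = s_(6) − s_(1) = 9/2 − (1/3) = 25/6.

Σ = 25/6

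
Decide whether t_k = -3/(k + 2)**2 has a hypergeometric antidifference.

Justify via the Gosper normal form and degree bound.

r(k) = (k + 2)**2/(k + 3)**2 after simplifying.
Normal form (A,B,C) = (k**2 + 4*k + 4, k**2 + 6*k + 9, 1).
Need (k**2 + 4*k + 4)·f(k+1) − (k**2 + 4*k + 4)·f(k) = 1.
Degrees (2,2,0) ⇒ d ≤ 0.
Write f(k) = c0. Then LHS − RHS = -1, requiring -1 = 0: contradictory. No certificate.

No; the coefficient equations for f are inconsistent.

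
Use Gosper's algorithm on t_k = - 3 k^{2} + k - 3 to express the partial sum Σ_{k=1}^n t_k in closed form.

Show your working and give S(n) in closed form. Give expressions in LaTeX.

r(k) = (-k + 3*(k + 1)**2 + 2)/(3*k**2 - k + 3) after simplifying.
Factor: A=1; B=1; C=k**2 - k/3 + 1.
Set up (1)·f(k+1) − (1)·f(k) − (k**2 - k/3 + 1) = 0.
d = 3 from the (0,0,2) case.
A polynomial solution: f(k) = k*(k**2 - 2*k + 4)/3.
Certificate R = B(k−1)f/C = k*(k**2 - 2*k + 4)/(3*k**2 - k + 3) gives s_k = k*(-k**2 + 2*k - 4).
Check: Δs_k = -3*k**2 + k - 3. ✓
Σ_(k=1)^n t_k = s_(n+1) − s_(1) = (-n**3 - n**2 - 3*n - 3) − (-3), i.e. n*(-n**2 - n - 3).

S(n) = n \left(- n^{2} - n - 3\right)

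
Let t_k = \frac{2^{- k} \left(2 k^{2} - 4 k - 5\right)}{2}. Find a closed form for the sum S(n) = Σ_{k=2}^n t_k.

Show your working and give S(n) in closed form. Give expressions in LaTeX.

Compute t_(k+1)/t_k: get (2*k**2 - 7)/(2*(2*k**2 - 4*k - 5)).
So A=1/2 and B=1, with C=k**2 - 2*k - 5/2.
Key eq: (1/2)·f(k+1) = (1)·f(k) + (k**2 - 2*k - 5/2).
d = 2 from the (0,0,2) case.
A polynomial solution: f(k) = 3 - 2*k**2.
R(k) = B(k−1)·f(k)/C(k) = -2*(2*k**2 - 3)/(2*k**2 - 4*k - 5); s_k = R·t_k = (3 - 2*k**2)/2**k.
Δs = (2*k**2 - 4*k - 5)/(2*2**k), as required.
s_(n+1) = 2**(-n - 1)*(-2*n**2 - 4*n + 1) and s_(2) = -5/4, so S(n) = 2**(-n - 2)*(5*2**n - 4*n**2 - 8*n + 2).

S(n) = 2^{- n - 2} \left(5 \cdot 2^{n} - 4 n^{2} - 8 n + 2\right)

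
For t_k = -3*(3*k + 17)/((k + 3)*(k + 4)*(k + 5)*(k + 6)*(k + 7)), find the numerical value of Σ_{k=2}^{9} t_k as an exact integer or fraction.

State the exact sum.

r(k) = (k + 3)*(3*k + 20)/((k + 8)*(3*k + 17)) after simplifying.
Normal form (A,B,C) = (k + 3, k + 8, k + 17/3).
Need (k + 3)·f(k+1) − (k + 7)·f(k) = k + 17/3.
d = 4 from the (1,1,1) case.
Solve for f: f(k) = k*(k + 5)*(k**2 + 13*k + 54)/216 (degree 4 ≤ 4).
Get s_k = R·t_k = k*(-k**2 - 13*k - 54)/(24*(k**3 + 13*k**2 + 54*k + 72)) with R(k) = B(k−1)f(k)/C(k) = k*(k + 5)*(k + 7)*(k**2 + 13*k + 54)/(72*(3*k + 17)).
Verify: 3*(-3*k - 17)/(k**5 + 25*k**4 + 245*k**3 + 1175*k**2 + 2754*k + 2520) matches t_k.
Telescoping: Σ = s_(10) − s_(2) = -355/8736 − (-7/240) = -167/14560.

Σ = -167/14560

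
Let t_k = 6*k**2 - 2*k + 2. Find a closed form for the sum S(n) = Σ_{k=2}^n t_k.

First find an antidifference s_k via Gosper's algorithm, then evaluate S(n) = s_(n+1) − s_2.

S(n) = 2*n**3 + 2*n**2 + 2*n - 6

Ratio r(k) = (-k + 3*(k + 1)**2)/(3*k**2 - k + 1).
Take A(k)=1, B(k)=1, C(k)=k**2 - k/3 + 1/3.
Key eq: (1)·f(k+1) = (1)·f(k) + (k**2 - k/3 + 1/3).
From deg A=0, deg B=0, deg C=2: d=3.
Solving with deg f ≤ 3: f(k) = k*(k**2 - 2*k + 2)/3.
So s_k = (B(k−1)f/C)·t_k = (k*(k**2 - 2*k + 2)/(3*k**2 - k + 1))·t_k = 2*k*(k**2 - 2*k + 2).
s_(k+1) − s_k = 6*k**2 - 2*k + 2 = t_k.
s_(n+1) = 2*n**3 + 2*n**2 + 2*n + 2 and s_(2) = 8, so S(n) = 2*n**3 + 2*n**2 + 2*n - 6.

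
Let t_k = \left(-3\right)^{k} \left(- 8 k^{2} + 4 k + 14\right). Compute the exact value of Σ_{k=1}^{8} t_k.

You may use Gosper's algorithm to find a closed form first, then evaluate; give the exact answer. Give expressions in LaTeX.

Σ = -2440704

Compute t_(k+1)/t_k: get 3*(-4*k**2 - 6*k + 5)/(4*k**2 - 2*k - 7).
So A=-3 and B=1, with C=k**2 - k/2 - 7/4.
Set up (-3)·f(k+1) − (1)·f(k) − (k**2 - k/2 - 7/4) = 0.
deg f ≤ 2 (via 0,0,2).
Coefficient equations give f(k) = -(k**2 - 2*k - 1)/4.
Certificate R = B(k−1)f/C = -(k**2 - 2*k - 1)/(4*k**2 - 2*k - 7) gives s_k = 2*(-3)**k*(k**2 - 2*k - 1).
Verify: (-3)**k*(-8*k**2 + 4*k + 14) matches t_k.
Telescoping: Σ = s_(9) − s_(1) = -2440692 − (12) = -2440704.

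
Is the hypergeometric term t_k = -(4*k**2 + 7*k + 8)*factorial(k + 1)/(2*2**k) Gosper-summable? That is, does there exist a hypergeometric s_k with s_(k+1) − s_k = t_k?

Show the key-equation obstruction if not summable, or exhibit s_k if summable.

Step 1: r(k) = (k + 2)*(7*k + 4*(k + 1)**2 + 15)/(2*(4*k**2 + 7*k + 8)).
Normal form (A,B,C) = (k/2 + 1, 1, k**2 + 7*k/4 + 2).
Need (k/2 + 1)·f(k+1) − (1)·f(k) = k**2 + 7*k/4 + 2.
From deg A=1, deg B=0, deg C=2: d=1.
Solving with deg f ≤ 1: f(k) = (4*k + 3)/2.
Certificate R = B(k−1)f/C = 2*(4*k + 3)/(4*k**2 + 7*k + 8) gives s_k = -(4*k + 3)*factorial(k + 1)/2**k.
Check: Δs_k = -(4*k**2 + 7*k + 8)*factorial(k + 1)/(2*2**k). ✓

Yes. s_k = -(4*k + 3)*factorial(k + 1)/2**k.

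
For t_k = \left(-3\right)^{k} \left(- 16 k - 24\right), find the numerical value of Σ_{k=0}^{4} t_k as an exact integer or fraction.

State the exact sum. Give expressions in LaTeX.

Σ = -5592

t_(k+1)/t_k = 3*(-2*k - 5)/(2*k + 3).
Take A(k)=-3, B(k)=1, C(k)=k + 3/2.
Set up (-3)·f(k+1) − (1)·f(k) − (k + 3/2) = 0.
deg f ≤ 1 (via 0,0,1).
A polynomial solution: f(k) = -(4*k + 3)/16.
Then R = B(k−1)f/C = -(4*k + 3)/(8*(2*k + 3)), so s_k = R(k)·t_k = (-3)**k*(4*k + 3).
Δs = (-3)**k*(-16*k - 24), as required.
Sum = s_(5) − s_(0); s_(5) = -5589, s_(0) = 3 ⇒ -5592.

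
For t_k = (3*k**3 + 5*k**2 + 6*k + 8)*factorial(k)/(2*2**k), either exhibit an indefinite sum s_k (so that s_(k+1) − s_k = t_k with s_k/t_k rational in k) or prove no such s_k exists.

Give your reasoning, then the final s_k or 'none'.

The ratio is (3*k**4 + 17*k**3 + 39*k**2 + 47*k + 22)/(2*(3*k**3 + 5*k**2 + 6*k + 8)).
Normal form (A,B,C) = (k/2 + 1/2, 1, k**3 + 5*k**2/3 + 2*k + 8/3).
Need (k/2 + 1/2)·f(k+1) − (1)·f(k) = k**3 + 5*k**2/3 + 2*k + 8/3.
Degrees (1,0,3) ⇒ d ≤ 2.
Solve for f: f(k) = 2*(3*k**2 + 2*k - 3)/3 (degree 2 ≤ 2).
Get s_k = R·t_k = (3*k**2 + 2*k - 3)*factorial(k)/2**k with R(k) = B(k−1)f(k)/C(k) = 2*(3*k**2 + 2*k - 3)/(3*k**3 + 5*k**2 + 6*k + 8).
Δs = (3*k**3 + 5*k**2 + 6*k + 8)*factorial(k)/(2*2**k), as required.

s_k = (3*k**2 + 2*k - 3)*factorial(k)/2**k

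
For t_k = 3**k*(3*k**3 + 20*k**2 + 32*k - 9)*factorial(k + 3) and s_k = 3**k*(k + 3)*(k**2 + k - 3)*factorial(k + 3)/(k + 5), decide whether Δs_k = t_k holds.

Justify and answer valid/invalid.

Invalid: residual -2*3**k*(3*k**4 + 35*k**3 + 131*k**2 + 150*k - 42)*factorial(k + 3)/((k + 5)*(k + 6)) ≠ 0.

s_(k+1) = 3**(k + 1)*(k + 4)*(k**2 + 3*k - 1)*factorial(k + 4)/(k + 6)
s_(k+1) − s_k = 3**k*(3*k**5 + 47*k**4 + 272*k**3 + 681*k**2 + 561*k - 186)*factorial(k + 3)/((k + 5)*(k + 6))
(s_(k+1) − s_k) − t_k = -2*3**k*(3*k**4 + 35*k**3 + 131*k**2 + 150*k - 42)*factorial(k + 3)/((k + 5)*(k + 6))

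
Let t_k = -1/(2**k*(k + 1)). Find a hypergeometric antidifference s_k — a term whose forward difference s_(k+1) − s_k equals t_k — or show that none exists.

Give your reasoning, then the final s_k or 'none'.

r(k) = (k + 1)/(2*(k + 2)) after simplifying.
Gosper form: A/B · C(k+1)/C(k) with A=k/2 + 1/2, B=k + 2, C=1.
Solve (k/2 + 1/2)·f(k+1) − (k + 1)·f(k) = 1.
deg f ≤ -1 (via 1,1,0).
d = -1 < 0 ⇒ no nonzero polynomial f; not summable.

no hypergeometric antidifference exists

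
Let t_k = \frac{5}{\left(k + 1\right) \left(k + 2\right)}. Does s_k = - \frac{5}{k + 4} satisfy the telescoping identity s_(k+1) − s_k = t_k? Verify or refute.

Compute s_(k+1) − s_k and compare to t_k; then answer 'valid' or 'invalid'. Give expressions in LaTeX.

Invalid: residual \frac{30 \left(- k - 3\right)}{k^{4} + 12 k^{3} + 49 k^{2} + 78 k + 40} ≠ 0.

s_(k+1) = -5/(k + 5)
s_(k+1) − s_k = 5/((k + 4)*(k + 5))
(s_(k+1) − s_k) − t_k = 30*(-k - 3)/(k**4 + 12*k**3 + 49*k**2 + 78*k + 40)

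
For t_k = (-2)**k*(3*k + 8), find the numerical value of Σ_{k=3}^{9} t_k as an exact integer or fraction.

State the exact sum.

Σ = -12328

The ratio is 2*(-3*k - 11)/(3*k + 8).
Factor: A=-2; B=1; C=k + 8/3.
Need (-2)·f(k+1) − (1)·f(k) = k + 8/3.
From deg A=0, deg B=0, deg C=1: d=1.
Solving with deg f ≤ 1: f(k) = -(k + 2)/3.
Certificate R = B(k−1)f/C = -(k + 2)/(3*k + 8) gives s_k = (-2)**k*(-k - 2).
Δs = (-2)**k*(3*k + 8), as required.
Evaluate s at k=10 and k=3: -12288 and 40; difference -12328.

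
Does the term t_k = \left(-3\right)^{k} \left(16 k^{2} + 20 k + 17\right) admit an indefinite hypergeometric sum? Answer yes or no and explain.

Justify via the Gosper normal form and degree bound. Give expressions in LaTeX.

Yes. s_k = \left(-3\right)^{k} \left(- 4 k^{2} + k - 2\right).

t_(k+1)/t_k = 3*(-16*k**2 - 52*k - 53)/(16*k**2 + 20*k + 17).
Gosper form: A/B · C(k+1)/C(k) with A=-3, B=1, C=k**2 + 5*k/4 + 17/16.
Need (-3)·f(k+1) − (1)·f(k) = k**2 + 5*k/4 + 17/16.
Degrees (0,0,2) ⇒ d ≤ 2.
Solving with deg f ≤ 2: f(k) = -(4*k**2 - k + 2)/16.
Then R = B(k−1)f/C = -(4*k**2 - k + 2)/(16*k**2 + 20*k + 17), so s_k = R(k)·t_k = (-3)**k*(-4*k**2 + k - 2).
Verify: (-3)**k*(16*k**2 + 20*k + 17) matches t_k.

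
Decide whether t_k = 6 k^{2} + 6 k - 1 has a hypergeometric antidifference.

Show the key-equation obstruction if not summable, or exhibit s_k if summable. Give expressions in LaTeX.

Yes. s_k = k \left(2 k^{2} - 3\right).

Step 1: r(k) = (6*k**2 + 18*k + 11)/(6*k**2 + 6*k - 1).
Factor: A=1; B=1; C=k**2 + k - 1/6.
Set up (1)·f(k+1) − (1)·f(k) − (k**2 + k - 1/6) = 0.
From deg A=0, deg B=0, deg C=2: d=3.
Solve for f: f(k) = k*(2*k**2 - 3)/6 (degree 3 ≤ 3).
Certificate R = B(k−1)f/C = k*(2*k**2 - 3)/(6*k**2 + 6*k - 1) gives s_k = k*(2*k**2 - 3).
s_(k+1) − s_k = 6*k**2 + 6*k - 1 = t_k.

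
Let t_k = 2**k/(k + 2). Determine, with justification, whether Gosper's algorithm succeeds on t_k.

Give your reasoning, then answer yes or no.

No; the degree bound rules out any f.

t_(k+1)/t_k = 2*(k + 2)/(k + 3).
Factor: A=2*k + 4; B=k + 3; C=1.
Solve (2*k + 4)·f(k+1) − (k + 2)·f(k) = 1.
d = -1 from the (1,1,0) case.
d = -1 < 0 ⇒ no nonzero polynomial f; not summable.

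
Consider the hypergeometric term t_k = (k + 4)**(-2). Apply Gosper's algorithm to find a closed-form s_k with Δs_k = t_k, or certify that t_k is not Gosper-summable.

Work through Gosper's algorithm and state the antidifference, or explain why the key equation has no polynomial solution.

not Gosper-summable; s_k does not exist

Step 1: r(k) = (k + 4)**2/(k + 5)**2.
Take A(k)=k**2 + 8*k + 16, B(k)=k**2 + 10*k + 25, C(k)=1.
Set up (k**2 + 8*k + 16)·f(k+1) − (k**2 + 8*k + 16)·f(k) − (1) = 0.
d = 0 from the (2,2,0) case.
Write f(k) = c0. Then LHS − RHS = -1, requiring -1 = 0: contradictory. No certificate.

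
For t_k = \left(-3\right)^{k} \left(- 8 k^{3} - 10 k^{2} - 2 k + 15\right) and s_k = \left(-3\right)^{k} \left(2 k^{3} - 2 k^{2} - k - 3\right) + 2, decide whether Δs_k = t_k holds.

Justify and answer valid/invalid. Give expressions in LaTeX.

valid; difference matches t_k

s_(k+1) = (-3)**(k + 1)*(-k + 2*(k + 1)**3 - 2*(k + 1)**2 - 4) + 2
s_(k+1) − s_k = (-3)**k*(-8*k**3 - 10*k**2 - 2*k + 15)
(s_(k+1) − s_k) − t_k = 0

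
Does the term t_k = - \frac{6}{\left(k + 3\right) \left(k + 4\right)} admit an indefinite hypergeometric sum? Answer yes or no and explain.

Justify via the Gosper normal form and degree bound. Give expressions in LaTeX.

Yes. s_k = - \frac{2 k}{k + 3}.

Step 1: r(k) = (k + 3)/(k + 5).
A = k + 3, B = k + 5, C = 1.
Set up (k + 3)·f(k+1) − (k + 4)·f(k) − (1) = 0.
d = 1 from the (1,1,0) case.
Coefficient equations give f(k) = k/3.
R(k) = B(k−1)·f(k)/C(k) = k*(k + 4)/3; s_k = R·t_k = -2*k/(k + 3).
Check: Δs_k = -6/(k**2 + 7*k + 12). ✓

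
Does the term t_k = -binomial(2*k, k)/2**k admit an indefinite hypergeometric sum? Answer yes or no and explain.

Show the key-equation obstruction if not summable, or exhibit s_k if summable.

The ratio is (2*k + 1)/(k + 1).
Factor: A=2*k + 1; B=k + 1; C=1.
Solve (2*k + 1)·f(k+1) − (k)·f(k) = 1.
From deg A=1, deg B=1, deg C=0: d=-1.
Bound -1 < 0, so the key equation has no polynomial solution.

No; the degree bound rules out any f.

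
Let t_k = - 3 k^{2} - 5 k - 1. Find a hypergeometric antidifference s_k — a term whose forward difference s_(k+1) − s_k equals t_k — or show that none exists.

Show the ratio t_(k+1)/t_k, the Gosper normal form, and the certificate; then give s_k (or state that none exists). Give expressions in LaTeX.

Ratio r(k) = (3*k**2 + 11*k + 9)/(3*k**2 + 5*k + 1).
Normal form (A,B,C) = (1, 1, k**2 + 5*k/3 + 1/3).
Need (1)·f(k+1) − (1)·f(k) = k**2 + 5*k/3 + 1/3.
d = 3 from the (0,0,2) case.
Coefficient equations give f(k) = k*(k**2 + k - 1)/3.
So s_k = (B(k−1)f/C)·t_k = (k*(k**2 + k - 1)/(3*k**2 + 5*k + 1))·t_k = k*(-k**2 - k + 1).
Verify: -3*k**2 - 5*k - 1 matches t_k.

s_k = k \left(- k^{2} - k + 1\right)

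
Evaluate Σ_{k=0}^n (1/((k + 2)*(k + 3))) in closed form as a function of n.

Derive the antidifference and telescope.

S(n) = (n + 1)/(2*(n + 3))

r(k) = (k + 2)/(k + 4) after simplifying.
So A=k + 2 and B=k + 4, with C=1.
Need (k + 2)·f(k+1) − (k + 3)·f(k) = 1.
Bound: deg f ≤ 1.
Solve for f: f(k) = k/2 (degree 1 ≤ 1).
So s_k = (B(k−1)f/C)·t_k = (k*(k + 3)/2)·t_k = k/(2*(k + 2)).
Verify: 1/(k**2 + 5*k + 6) matches t_k.
Evaluate: s_(n+1) = (n + 1)/(2*(n + 3)); subtract s_(0) = 0 ⇒ S(n) = (n + 1)/(2*(n + 3)).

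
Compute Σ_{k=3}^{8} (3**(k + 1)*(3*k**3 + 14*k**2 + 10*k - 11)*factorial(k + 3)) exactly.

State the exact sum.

Σ = 2008204148674800

The ratio is 3*(3*k**4 + 35*k**3 + 139*k**2 + 204*k + 64)/(3*k**3 + 14*k**2 + 10*k - 11).
A = 3*k + 12, B = 1, C = k**3 + 14*k**2/3 + 10*k/3 - 11/3.
Key eq: (3*k + 12)·f(k+1) = (1)·f(k) + (k**3 + 14*k**2/3 + 10*k/3 - 11/3).
d = 2 from the (1,0,3) case.
A polynomial solution: f(k) = (k**2 - k - 1)/3.
R(k) = B(k−1)·f(k)/C(k) = (k**2 - k - 1)/(3*k**3 + 14*k**2 + 10*k - 11); s_k = R·t_k = 3**(k + 1)*(k**2 - k - 1)*factorial(k + 3).
s_(k+1) − s_k = 3**(k + 1)*(3*k**3 + 14*k**2 + 10*k - 11)*factorial(k + 3) = t_k.
Evaluate s at k=9 and k=3: 2008204148966400 and 291600; difference 2008204148674800.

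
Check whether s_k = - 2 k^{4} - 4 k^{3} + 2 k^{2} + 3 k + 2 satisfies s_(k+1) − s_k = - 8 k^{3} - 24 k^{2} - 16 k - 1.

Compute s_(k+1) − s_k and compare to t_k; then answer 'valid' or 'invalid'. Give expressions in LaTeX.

valid (s_(k+1) − s_k reduces to t_k)

s_(k+1) = -2*k**4 - 12*k**3 - 22*k**2 - 13*k + 1
s_(k+1) − s_k = -8*k**3 - 24*k**2 - 16*k - 1
(s_(k+1) − s_k) − t_k = 0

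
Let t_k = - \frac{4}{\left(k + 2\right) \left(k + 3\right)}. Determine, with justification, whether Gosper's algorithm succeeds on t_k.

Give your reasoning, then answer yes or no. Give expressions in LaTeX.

r(k) = (k + 2)/(k + 4) after simplifying.
Factor: A=k + 2; B=k + 4; C=1.
Key eq: (k + 2)·f(k+1) = (k + 3)·f(k) + (1).
Degrees (1,1,0) ⇒ d ≤ 1.
Match coefficients ⇒ f(k) = k/2.
Get s_k = R·t_k = -2*k/(k + 2) with R(k) = B(k−1)f(k)/C(k) = k*(k + 3)/2.
Check: Δs_k = -4/(k**2 + 5*k + 6). ✓

Yes. s_k = - \frac{2 k}{k + 2}.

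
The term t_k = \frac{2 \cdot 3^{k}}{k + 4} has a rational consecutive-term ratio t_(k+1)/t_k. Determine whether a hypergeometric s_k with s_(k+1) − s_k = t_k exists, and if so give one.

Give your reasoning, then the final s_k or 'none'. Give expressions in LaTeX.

none — t_k is not Gosper-summable

r(k) = 3*(k + 4)/(k + 5) after simplifying.
A = 3*k + 12, B = k + 5, C = 1.
Key eq: (3*k + 12)·f(k+1) = (k + 4)·f(k) + (1).
Bound: deg f ≤ -1.
Negative degree bound (-1): no f exists, t_k not Gosper-summable.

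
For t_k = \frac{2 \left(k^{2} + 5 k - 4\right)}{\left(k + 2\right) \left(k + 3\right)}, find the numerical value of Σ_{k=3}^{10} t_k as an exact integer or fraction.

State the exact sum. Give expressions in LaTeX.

Σ = 176/13

Compute t_(k+1)/t_k: get (k + 2)*(5*k + (k + 1)**2 + 1)/((k + 4)*(k**2 + 5*k - 4)).
So A=k + 2 and B=k + 4, with C=k**2 + 5*k - 4.
f must satisfy (k + 2)·f(k+1) − (k + 3)·f(k) = k**2 + 5*k - 4.
d = 2 from the (1,1,2) case.
A polynomial solution: f(k) = k*(k - 3).
Certificate R = B(k−1)f/C = k*(k - 3)*(k + 3)/(k**2 + 5*k - 4) gives s_k = 2*k*(k - 3)/(k + 2).
s_(k+1) − s_k = 2*(k**2 + 5*k - 4)/(k**2 + 5*k + 6) = t_k.
Evaluate s at k=11 and k=3: 176/13 and 0; difference 176/13.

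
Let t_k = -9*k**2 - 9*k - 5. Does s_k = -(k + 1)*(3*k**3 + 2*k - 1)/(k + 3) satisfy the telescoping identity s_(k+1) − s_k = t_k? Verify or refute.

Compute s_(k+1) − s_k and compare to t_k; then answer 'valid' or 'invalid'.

s_(k+1) = -(k + 2)*(2*k + 3*(k + 1)**3 + 1)/(k + 4)
s_(k+1) − s_k = (-9*k**4 - 60*k**3 - 104*k**2 - 83*k - 28)/(k**2 + 7*k + 12)
(s_(k+1) − s_k) − t_k = 4*(3*k**3 + 18*k**2 + 15*k + 8)/(k**2 + 7*k + 12)

Invalid: residual 4*(3*k**3 + 18*k**2 + 15*k + 8)/(k**2 + 7*k + 12) ≠ 0.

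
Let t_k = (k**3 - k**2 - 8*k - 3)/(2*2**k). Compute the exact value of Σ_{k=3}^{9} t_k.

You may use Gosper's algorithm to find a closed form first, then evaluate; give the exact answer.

Σ = 4059/1024

r(k) = (k**3 + 2*k**2 - 7*k - 11)/(2*(k**3 - k**2 - 8*k - 3)) after simplifying.
Normal form (A,B,C) = (1/2, 1, k**3 - k**2 - 8*k - 3).
Key eq: (1/2)·f(k+1) = (1)·f(k) + (k**3 - k**2 - 8*k - 3).
Bound: deg f ≤ 3.
Solving with deg f ≤ 3: f(k) = -2*(k**3 + 2*k**2 - k - 1).
Get s_k = R·t_k = (-k**3 - 2*k**2 + k + 1)/2**k with R(k) = B(k−1)f(k)/C(k) = -2*(k**3 + 2*k**2 - k - 1)/(k**3 - k**2 - 8*k - 3).
s_(k+1) − s_k = (k**3 - k**2 - 8*k - 3)/(2*2**k) = t_k.
Sum = s_(10) − s_(3); s_(10) = -1189/1024, s_(3) = -41/8 ⇒ 4059/1024.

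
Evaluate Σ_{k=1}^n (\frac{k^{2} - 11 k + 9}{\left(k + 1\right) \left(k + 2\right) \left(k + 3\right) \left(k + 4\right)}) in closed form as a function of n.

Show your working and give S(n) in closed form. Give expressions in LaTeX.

S(n) = \frac{n \left(- n^{2} - 33 n + 22\right)}{24 \left(n^{3} + 9 n^{2} + 26 n + 24\right)}

t_(k+1)/t_k = -(k + 1)*(11*k - (k + 1)**2 + 2)/((k + 5)*(k**2 - 11*k + 9)).
Gosper form: A/B · C(k+1)/C(k) with A=k + 1, B=k + 5, C=k**2 - 11*k + 9.
Key eq: (k + 1)·f(k+1) = (k + 4)·f(k) + (k**2 - 11*k + 9).
Bound: deg f ≤ 3.
Coefficient equations give f(k) = k*(k**2 + 3*k + 23)/3.
Then R = B(k−1)f/C = k*(k + 4)*(k**2 + 3*k + 23)/(3*(k**2 - 11*k + 9)), so s_k = R(k)·t_k = k*(k**2 + 3*k + 23)/(3*(k + 1)*(k + 2)*(k + 3)).
Verify: (k**2 - 11*k + 9)/(k**4 + 10*k**3 + 35*k**2 + 50*k + 24) matches t_k.
Σ_(k=1)^n t_k = s_(n+1) − s_(1) = ((n**3 + 6*n**2 + 32*n + 27)/(3*(n**3 + 9*n**2 + 26*n + 24))) − (3/8), i.e. n*(-n**2 - 33*n + 22)/(24*(n**3 + 9*n**2 + 26*n + 24)).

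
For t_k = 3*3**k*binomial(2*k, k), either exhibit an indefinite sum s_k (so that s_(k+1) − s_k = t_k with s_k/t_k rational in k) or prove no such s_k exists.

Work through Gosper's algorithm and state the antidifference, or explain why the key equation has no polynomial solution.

Ratio r(k) = 6*(2*k + 1)/(k + 1).
A = 12*k + 6, B = k + 1, C = 1.
Need (12*k + 6)·f(k+1) − (k)·f(k) = 1.
deg f ≤ -1 (via 1,1,0).
deg f ≤ -1 is impossible — no certificate.

none (Gosper's algorithm certifies no s_k)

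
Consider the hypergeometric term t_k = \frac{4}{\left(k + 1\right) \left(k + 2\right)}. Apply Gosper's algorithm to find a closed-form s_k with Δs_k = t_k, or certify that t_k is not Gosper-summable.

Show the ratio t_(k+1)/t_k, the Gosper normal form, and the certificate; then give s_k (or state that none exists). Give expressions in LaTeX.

s_k = \frac{4 k}{k + 1}

t_(k+1)/t_k = (k + 1)/(k + 3).
Factor: A=k + 1; B=k + 3; C=1.
Key eq: (k + 1)·f(k+1) = (k + 2)·f(k) + (1).
Bound: deg f ≤ 1.
Solve for f: f(k) = k (degree 1 ≤ 1).
Then R = B(k−1)f/C = k*(k + 2), so s_k = R(k)·t_k = 4*k/(k + 1).
Δs = 4/(k**2 + 3*k + 2), as required.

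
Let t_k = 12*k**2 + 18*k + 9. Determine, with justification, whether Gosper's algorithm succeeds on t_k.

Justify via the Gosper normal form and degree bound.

Yes. s_k = k*(4*k**2 + 3*k + 2).

The ratio is (4*k**2 + 14*k + 13)/(4*k**2 + 6*k + 3).
Take A(k)=1, B(k)=1, C(k)=k**2 + 3*k/2 + 3/4.
Solve (1)·f(k+1) − (1)·f(k) = k**2 + 3*k/2 + 3/4.
From deg A=0, deg B=0, deg C=2: d=3.
Coefficient equations give f(k) = k*(4*k**2 + 3*k + 2)/12.
So s_k = (B(k−1)f/C)·t_k = (k*(4*k**2 + 3*k + 2)/(3*(4*k**2 + 6*k + 3)))·t_k = k*(4*k**2 + 3*k + 2).
Δs = 12*k**2 + 18*k + 9, as required.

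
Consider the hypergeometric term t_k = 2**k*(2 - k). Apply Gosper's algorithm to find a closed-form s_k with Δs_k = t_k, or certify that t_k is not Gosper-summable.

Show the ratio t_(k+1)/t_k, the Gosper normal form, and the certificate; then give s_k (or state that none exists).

Compute t_(k+1)/t_k: get 2*(k - 1)/(k - 2).
Take A(k)=2, B(k)=1, C(k)=k - 2.
f must satisfy (2)·f(k+1) − (1)·f(k) = k - 2.
Bound: deg f ≤ 1.
A polynomial solution: f(k) = k - 4.
R(k) = B(k−1)·f(k)/C(k) = (k - 4)/(k - 2); s_k = R·t_k = 2**k*(4 - k).
Δs = 2**k*(2 - k), as required.

s_k = 2**k*(4 - k)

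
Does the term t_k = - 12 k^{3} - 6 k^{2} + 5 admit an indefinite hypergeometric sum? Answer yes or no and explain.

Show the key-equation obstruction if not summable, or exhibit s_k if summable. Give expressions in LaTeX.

Compute t_(k+1)/t_k: get (12*(k + 1)**3 + 6*(k + 1)**2 - 5)/(12*k**3 + 6*k**2 - 5).
A = 1, B = 1, C = k**3 + k**2/2 - 5/12.
Solve (1)·f(k+1) − (1)·f(k) = k**3 + k**2/2 - 5/12.
Bound: deg f ≤ 4.
Solve for f: f(k) = k*(3*k**3 - 4*k**2 - 4)/12 (degree 4 ≤ 4).
R(k) = B(k−1)·f(k)/C(k) = k*(3*k**3 - 4*k**2 - 4)/(12*k**3 + 6*k**2 - 5); s_k = R·t_k = k*(-3*k**3 + 4*k**2 + 4).
s_(k+1) − s_k = -12*k**3 - 6*k**2 + 5 = t_k.

Yes. s_k = k \left(- 3 k^{3} + 4 k^{2} + 4\right).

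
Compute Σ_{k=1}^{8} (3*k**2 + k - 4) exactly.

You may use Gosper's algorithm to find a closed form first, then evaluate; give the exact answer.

Σ = 616

r(k) = k*(3*k + 7)/(3*k**2 + k - 4) after simplifying.
A = 1, B = 1, C = k**2 + k/3 - 4/3.
Need (1)·f(k+1) − (1)·f(k) = k**2 + k/3 - 4/3.
d = 3 from the (0,0,2) case.
Coefficient equations give f(k) = k*(k**2 - k - 4)/3.
Then R = B(k−1)f/C = k*(k**2 - k - 4)/((k - 1)*(3*k + 4)), so s_k = R(k)·t_k = k*(k**2 - k - 4).
s_(k+1) − s_k = 3*k**2 + k - 4 = t_k.
Sum = s_(9) − s_(1); s_(9) = 612, s_(1) = -4 ⇒ 616.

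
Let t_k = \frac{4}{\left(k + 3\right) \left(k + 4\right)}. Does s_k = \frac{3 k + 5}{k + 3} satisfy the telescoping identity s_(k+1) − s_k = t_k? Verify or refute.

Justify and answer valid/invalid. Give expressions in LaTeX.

Valid — Δs_k = t_k.

s_(k+1) = (3*k + 8)/(k + 4)
s_(k+1) − s_k = 4/(k**2 + 7*k + 12)
(s_(k+1) − s_k) − t_k = 0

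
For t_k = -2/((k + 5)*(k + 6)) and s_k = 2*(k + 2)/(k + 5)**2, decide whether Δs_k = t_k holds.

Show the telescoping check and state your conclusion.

s_(k+1) = 2*(k + 3)/(k + 6)**2
s_(k+1) − s_k = 2*(-k**2 - 5*k + 3)/(k**4 + 22*k**3 + 181*k**2 + 660*k + 900)
(s_(k+1) − s_k) − t_k = 6*(2*k + 11)/(k**4 + 22*k**3 + 181*k**2 + 660*k + 900)

Invalid: residual 6*(2*k + 11)/(k**4 + 22*k**3 + 181*k**2 + 660*k + 900) ≠ 0.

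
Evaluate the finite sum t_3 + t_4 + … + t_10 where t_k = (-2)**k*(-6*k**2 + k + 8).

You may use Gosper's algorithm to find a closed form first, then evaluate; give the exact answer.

Ratio r(k) = 2*(-6*k**2 - 11*k + 3)/(6*k**2 - k - 8).
A = -2, B = 1, C = k**2 - k/6 - 4/3.
Need (-2)·f(k+1) − (1)·f(k) = k**2 - k/6 - 4/3.
d = 2 from the (0,0,2) case.
Match coefficients ⇒ f(k) = -(k - 2)*(2*k + 1)/6.
R(k) = B(k−1)·f(k)/C(k) = -(k - 2)*(2*k + 1)/(6*k**2 - k - 8); s_k = R·t_k = (-2)**k*(2*k**2 - 3*k - 2).
Verify: (-2)**k*(-6*k**2 + k + 8) matches t_k.
Σ_(k=3)^(10) t_k = s_(11) − s_(3) = -423936 − (-56) = -423880.

Σ = -423880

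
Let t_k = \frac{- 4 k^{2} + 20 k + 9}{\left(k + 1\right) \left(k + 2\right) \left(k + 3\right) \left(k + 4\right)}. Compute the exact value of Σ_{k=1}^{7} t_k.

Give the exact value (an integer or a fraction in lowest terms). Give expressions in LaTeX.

Σ = 1379/3960

The ratio is (4*k**3 - 8*k**2 - 37*k - 25)/(4*k**3 - 109*k - 45).
So A=k + 1 and B=k + 5, with C=k**2 - 5*k - 9/4.
f must satisfy (k + 1)·f(k+1) − (k + 4)·f(k) = k**2 - 5*k - 9/4.
deg f ≤ 3 (via 1,1,2).
A polynomial solution: f(k) = -k*(k**2 + 14*k + 3)/8.
So s_k = (B(k−1)f/C)·t_k = (-k*(k + 4)*(k**2 + 14*k + 3)/(2*(4*k**2 - 20*k - 9)))·t_k = k*(k**2 + 14*k + 3)/(2*(k + 1)*(k + 2)*(k + 3)).
Check: Δs_k = (-4*k**2 + 20*k + 9)/(k**4 + 10*k**3 + 35*k**2 + 50*k + 24). ✓
Σ_(k=1)^(7) t_k = s_(8) − s_(1) = 358/495 − (3/8) = 1379/3960.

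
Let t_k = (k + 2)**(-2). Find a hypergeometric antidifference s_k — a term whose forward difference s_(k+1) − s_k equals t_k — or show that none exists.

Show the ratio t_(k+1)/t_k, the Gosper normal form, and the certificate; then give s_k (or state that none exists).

Step 1: r(k) = (k + 2)**2/(k + 3)**2.
A = k**2 + 4*k + 4, B = k**2 + 6*k + 9, C = 1.
f must satisfy (k**2 + 4*k + 4)·f(k+1) − (k**2 + 4*k + 4)·f(k) = 1.
Degrees (2,2,0) ⇒ d ≤ 0.
f = c0 ⇒ A·f(k+1) − B(k−1)·f(k) − C = -1. The system {-1 = 0} is inconsistent; no antidifference.

none — t_k is not Gosper-summable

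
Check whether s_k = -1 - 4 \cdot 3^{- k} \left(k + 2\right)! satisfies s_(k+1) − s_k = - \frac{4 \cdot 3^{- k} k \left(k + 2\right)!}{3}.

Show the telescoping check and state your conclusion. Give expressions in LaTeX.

s_(k+1) = -4*3**(-k - 1)*factorial(k + 3) - 1
s_(k+1) − s_k = -4*k*factorial(k + 2)/(3*3**k)
(s_(k+1) − s_k) − t_k = 0

valid; difference matches t_k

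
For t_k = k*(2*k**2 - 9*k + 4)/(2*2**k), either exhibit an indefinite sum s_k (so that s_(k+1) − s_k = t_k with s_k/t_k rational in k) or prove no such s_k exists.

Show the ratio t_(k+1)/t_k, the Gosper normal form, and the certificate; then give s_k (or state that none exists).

s_k = (-2*k**3 + 3*k**2 - 4*k - 3)/2**k

Ratio r(k) = (2*k**3 - 3*k**2 - 8*k - 3)/(2*k*(2*k**2 - 9*k + 4)).
So A=1/2 and B=1, with C=k**3 - 9*k**2/2 + 2*k.
Set up (1/2)·f(k+1) − (1)·f(k) − (k**3 - 9*k**2/2 + 2*k) = 0.
Bound: deg f ≤ 3.
A polynomial solution: f(k) = -(2*k + 1)*(k**2 - 2*k + 3).
So s_k = (B(k−1)f/C)·t_k = (-2*(2*k + 1)*(k**2 - 2*k + 3)/(k*(k - 4)*(2*k - 1)))·t_k = (-2*k**3 + 3*k**2 - 4*k - 3)/2**k.
Check: Δs_k = k*(2*k**2 - 9*k + 4)/(2*2**k). ✓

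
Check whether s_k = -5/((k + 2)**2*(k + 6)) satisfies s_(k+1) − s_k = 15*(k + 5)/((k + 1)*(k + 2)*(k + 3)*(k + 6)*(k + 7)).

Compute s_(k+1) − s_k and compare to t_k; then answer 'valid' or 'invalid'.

Invalid: residual 5*(-4*k**2 - 31*k - 51)/(k**7 + 24*k**6 + 232*k**5 + 1170*k**4 + 3331*k**3 + 5358*k**2 + 4500*k + 1512) ≠ 0.

s_(k+1) = -5/((k + 3)**2*(k + 7))
s_(k+1) − s_k = -5/((k + 3)**2*(k + 7)) + 5/((k + 2)**2*(k + 6))
(s_(k+1) − s_k) − t_k = 5*(-4*k**2 - 31*k - 51)/(k**7 + 24*k**6 + 232*k**5 + 1170*k**4 + 3331*k**3 + 5358*k**2 + 4500*k + 1512)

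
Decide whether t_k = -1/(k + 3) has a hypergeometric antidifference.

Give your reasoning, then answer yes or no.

No. Not Gosper-summable.

t_(k+1)/t_k = (k + 3)/(k + 4).
A = k + 3, B = k + 4, C = 1.
Need (k + 3)·f(k+1) − (k + 3)·f(k) = 1.
Bound: deg f ≤ 0.
Write f(k) = c0. Then LHS − RHS = -1, requiring -1 = 0: contradictory. No certificate.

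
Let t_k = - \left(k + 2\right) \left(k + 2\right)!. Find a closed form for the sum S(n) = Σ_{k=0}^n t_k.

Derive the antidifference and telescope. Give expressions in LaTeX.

S(n) = 2 - \left(n + 3\right)!

t_(k+1)/t_k = (k + 3)**2/(k + 2).
Take A(k)=k + 3, B(k)=1, C(k)=k + 2.
f must satisfy (k + 3)·f(k+1) − (1)·f(k) = k + 2.
From deg A=1, deg B=0, deg C=1: d=0.
Solving with deg f ≤ 0: f(k) = 1.
Then R = B(k−1)f/C = 1/(k + 2), so s_k = R(k)·t_k = -factorial(k + 2).
Verify: -(k + 2)*factorial(k + 2) matches t_k.
s_(n+1) = -factorial(n + 3) and s_(0) = -2, so S(n) = 2 - factorial(n + 3).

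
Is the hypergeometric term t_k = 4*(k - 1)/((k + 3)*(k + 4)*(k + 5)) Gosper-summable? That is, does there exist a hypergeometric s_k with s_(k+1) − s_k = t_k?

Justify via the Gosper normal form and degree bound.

Step 1: r(k) = k*(k + 3)/((k - 1)*(k + 6)).
Take A(k)=k + 3, B(k)=k + 6, C(k)=k - 1.
Key eq: (k + 3)·f(k+1) = (k + 5)·f(k) + (k - 1).
deg f ≤ 2 (via 1,1,1).
Solve for f: f(k) = k*(k - 5)/12 (degree 2 ≤ 2).
Certificate R = B(k−1)f/C = k*(k - 5)*(k + 5)/(12*(k - 1)) gives s_k = k*(k - 5)/(3*(k + 3)*(k + 4)).
s_(k+1) − s_k = 4*(k - 1)/(k**3 + 12*k**2 + 47*k + 60) = t_k.

Yes. s_k = k*(k - 5)/(3*(k + 3)*(k + 4)).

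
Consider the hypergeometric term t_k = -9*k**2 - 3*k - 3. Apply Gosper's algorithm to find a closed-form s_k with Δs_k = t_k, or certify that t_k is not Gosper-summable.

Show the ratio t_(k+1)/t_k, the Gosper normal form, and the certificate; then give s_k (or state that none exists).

Ratio r(k) = (k + 3*(k + 1)**2 + 2)/(3*k**2 + k + 1).
Factor: A=1; B=1; C=k**2 + k/3 + 1/3.
Key eq: (1)·f(k+1) = (1)·f(k) + (k**2 + k/3 + 1/3).
Bound: deg f ≤ 3.
Solve for f: f(k) = k*(k**2 - k + 1)/3 (degree 3 ≤ 3).
R(k) = B(k−1)·f(k)/C(k) = k*(k**2 - k + 1)/(3*k**2 + k + 1); s_k = R·t_k = 3*k*(-k**2 + k - 1).
Δs = -9*k**2 - 3*k - 3, as required.

s_k = 3*k*(-k**2 + k - 1)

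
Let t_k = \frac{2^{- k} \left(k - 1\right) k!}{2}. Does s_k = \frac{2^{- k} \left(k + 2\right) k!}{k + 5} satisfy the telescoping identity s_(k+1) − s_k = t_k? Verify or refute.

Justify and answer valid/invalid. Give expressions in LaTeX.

Invalid: residual - \frac{3 \cdot 2^{- k} \left(k^{2} + 4 k - 7\right) k!}{2 \left(k + 5\right) \left(k + 6\right)} ≠ 0.

s_(k+1) = (k + 3)*factorial(k + 1)/(2*2**k*(k + 6))
s_(k+1) − s_k = (k**3 + 7*k**2 + 7*k - 9)*factorial(k)/(2*2**k*(k + 5)*(k + 6))
(s_(k+1) − s_k) − t_k = -3*(k**2 + 4*k - 7)*factorial(k)/(2*2**k*(k + 5)*(k + 6))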